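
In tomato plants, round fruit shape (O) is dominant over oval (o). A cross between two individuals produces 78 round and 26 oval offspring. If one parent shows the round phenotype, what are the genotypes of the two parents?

Observed offspring: 78 round, 26 oval
The observed ratio simplifies to 3:1. Oval (oo) offspring appear, so each parent must contribute one o allele. The parent stated to show round carries O, so it is Oo. The other parent is then either Oo or oo: Oo × oo would give a 1:1 split, whereas Oo × Oo gives 3:1 — matching the data. So both parents are heterozygous (Oo × Oo).
Parent genotypes: Oo × Oo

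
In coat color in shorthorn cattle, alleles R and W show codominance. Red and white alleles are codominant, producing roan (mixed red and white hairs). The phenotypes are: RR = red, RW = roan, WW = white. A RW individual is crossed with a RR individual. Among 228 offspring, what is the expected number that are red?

Punnett square for RW × RR:
Offspring genotypes: 2 RR, 2 RW
Phenotype counts: 2 red, 2 roan
red: 2 out of 4 → fraction 1/2
Expected count = 1/2 × 228 = 114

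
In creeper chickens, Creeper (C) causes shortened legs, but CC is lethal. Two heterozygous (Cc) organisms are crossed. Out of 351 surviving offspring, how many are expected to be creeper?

Cross: Cc × Cc
Punnett square offspring (before lethality): 1 CC, 2 Cc, 1 cc
The CC genotype is lethal (embryos die); surviving offspring: 2 Cc, 1 cc
creeper: 2 out of 3 → fraction 2/3
Expected count = 2/3 × 351 = 234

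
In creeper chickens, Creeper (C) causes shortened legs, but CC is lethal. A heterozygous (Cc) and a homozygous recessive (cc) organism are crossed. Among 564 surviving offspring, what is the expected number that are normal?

Cross: Cc × cc
Punnett square offspring (before lethality): 2 Cc, 2 cc
No CC offspring are produced in this cross.
normal: 2 out of 4 → fraction 1/2
Expected count = 1/2 × 564 = 282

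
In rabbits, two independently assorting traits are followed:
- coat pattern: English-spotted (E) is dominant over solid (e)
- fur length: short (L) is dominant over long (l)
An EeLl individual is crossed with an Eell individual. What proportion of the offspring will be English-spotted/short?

Dihybrid cross EeLl × Eell — consider each gene separately:
coat pattern: Ee × Ee → 1 EE, 2 Ee, 1 ee → 3 E_ : 1 ee (out of 4)
fur length: Ll × ll → 2 Ll, 2 ll → 2 L_ : 2 ll (out of 4)
Combine (counts out of 4 × 4 = 16): English-spotted/short (E_L_) = 3×2 = 6; English-spotted/long (E_ll) = 3×2 = 6; solid/short (eeL_) = 1×2 = 2; solid/long (eell) = 1×2 = 2
Phenotype counts (out of 16): 6 English-spotted/short, 6 English-spotted/long, 2 solid/short, 2 solid/long
English-spotted/short: 6 out of 16
Probability: 6/16 = 3/8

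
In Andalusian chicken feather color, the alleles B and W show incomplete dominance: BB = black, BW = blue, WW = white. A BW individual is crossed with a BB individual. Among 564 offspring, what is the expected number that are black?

Punnett square for BW × BB:
Offspring genotypes: 2 BB, 2 BW
Phenotype counts: 2 black, 2 blue
black: 2 out of 4 → fraction 1/2
Expected count = 1/2 × 564 = 282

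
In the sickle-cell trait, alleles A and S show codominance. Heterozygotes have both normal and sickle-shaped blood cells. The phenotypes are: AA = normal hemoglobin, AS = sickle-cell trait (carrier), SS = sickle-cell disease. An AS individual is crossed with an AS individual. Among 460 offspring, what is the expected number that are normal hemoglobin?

Punnett square for AS × AS:
Offspring genotypes: 1 AA, 2 AS, 1 SS
Phenotype counts: 1 normal hemoglobin, 2 sickle-cell trait (carrier), 1 sickle-cell disease
normal hemoglobin: 1 out of 4 → fraction 1/4
Expected count = 1/4 × 460 = 115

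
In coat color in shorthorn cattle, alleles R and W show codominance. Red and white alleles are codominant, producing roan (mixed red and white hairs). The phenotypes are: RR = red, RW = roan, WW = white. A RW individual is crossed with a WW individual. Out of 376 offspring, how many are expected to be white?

Punnett square for RW × WW:
Offspring genotypes: 2 RW, 2 WW
Phenotype counts: 2 roan, 2 white
white: 2 out of 4 → fraction 1/2
Expected count = 1/2 × 376 = 188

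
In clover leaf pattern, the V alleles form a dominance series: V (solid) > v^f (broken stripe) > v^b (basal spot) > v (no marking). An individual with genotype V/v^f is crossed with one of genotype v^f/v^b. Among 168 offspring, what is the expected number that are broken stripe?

Cross: V/v^f × v^f/v^b
Allele dominance: V > v^f > v^b > v
Offspring genotypes: 1 V/v^f, 1 V/v^b, 1 v^f/v^f, 1 v^f/v^b
Phenotype counts: 2 solid, 2 broken stripe
broken stripe: 2 out of 4 → fraction 1/2
Expected count = 1/2 × 168 = 84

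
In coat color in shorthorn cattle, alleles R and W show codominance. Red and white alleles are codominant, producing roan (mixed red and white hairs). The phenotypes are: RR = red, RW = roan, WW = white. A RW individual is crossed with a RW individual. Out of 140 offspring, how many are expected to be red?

Punnett square for RW × RW:
Offspring genotypes: 1 RR, 2 RW, 1 WW
Phenotype counts: 1 red, 2 roan, 1 white
red: 1 out of 4 → fraction 1/4
Expected count = 1/4 × 140 = 35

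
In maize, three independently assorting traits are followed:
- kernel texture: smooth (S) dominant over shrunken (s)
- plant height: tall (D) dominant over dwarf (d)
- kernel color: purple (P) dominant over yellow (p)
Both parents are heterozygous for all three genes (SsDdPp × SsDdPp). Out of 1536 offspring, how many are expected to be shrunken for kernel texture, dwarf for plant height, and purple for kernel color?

Trihybrid cross: SsDdPp × SsDdPp
Each trait segregates independently with a 3:1 phenotypic ratio, so each gene contributes 3/4 (dominant) or 1/4 (recessive).
Target: shrunken (kernel texture), dwarf (plant height), purple (kernel color)
Probability = product of independent per-trait probabilities
= 1/4 × 1/4 × 3/4 = 3/64
Expected count = 3/64 × 1536 = 72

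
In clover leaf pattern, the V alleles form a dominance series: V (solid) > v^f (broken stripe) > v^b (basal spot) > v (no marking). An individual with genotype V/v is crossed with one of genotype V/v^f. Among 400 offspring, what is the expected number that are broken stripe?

Cross: V/v × V/v^f
Allele dominance: V > v^f > v^b > v
Offspring genotypes: 1 V/V, 1 V/v^f, 1 V/v, 1 v^f/v
Phenotype counts: 3 solid, 1 broken stripe
broken stripe: 1 out of 4 → fraction 1/4
Expected count = 1/4 × 400 = 100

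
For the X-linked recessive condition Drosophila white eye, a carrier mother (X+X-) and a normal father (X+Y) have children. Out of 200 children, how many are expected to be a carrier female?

Cross: X+X- × X+Y
Offspring: 1 X+X+, 1 X+Y, 1 X+X-, 1 X-Y
Probability of a carrier female: 1/4
Expected count = 1/4 × 200 = 50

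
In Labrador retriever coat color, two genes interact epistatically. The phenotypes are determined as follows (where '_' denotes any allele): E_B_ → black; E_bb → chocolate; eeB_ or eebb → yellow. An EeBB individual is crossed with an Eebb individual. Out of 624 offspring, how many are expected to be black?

Cross: EeBB × Eebb — consider each gene separately:
E gene: Ee × Ee → 1 EE, 2 Ee, 1 ee → 3 E_ : 1 ee (out of 4)
B gene: BB × bb → 4 Bb → 4 B_ (out of 4)
Genotype classes (out of 4 × 4 = 16): E_B_ = 3×4 = 12; eeB_ = 1×4 = 4
Apply the phenotype rules: E_B_ (12) → black; eeB_ (4) → yellow
Phenotype counts (out of 16): 12 black, 4 yellow
black: 12 out of 16 → fraction 3/4
Expected count = 3/4 × 624 = 468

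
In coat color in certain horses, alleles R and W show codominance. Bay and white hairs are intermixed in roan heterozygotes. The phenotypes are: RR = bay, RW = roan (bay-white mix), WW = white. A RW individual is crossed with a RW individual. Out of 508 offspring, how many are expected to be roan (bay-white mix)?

Punnett square for RW × RW:
Offspring genotypes: 1 RR, 2 RW, 1 WW
Phenotype counts: 1 bay, 2 roan (bay-white mix), 1 white
roan (bay-white mix): 2 out of 4 → fraction 1/2
Expected count = 1/2 × 508 = 254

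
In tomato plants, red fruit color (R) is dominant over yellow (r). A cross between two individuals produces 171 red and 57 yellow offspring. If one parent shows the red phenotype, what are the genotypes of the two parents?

Observed offspring: 171 red, 57 yellow
The observed ratio simplifies to 3:1. Yellow (rr) offspring appear, so each parent must contribute one r allele. The parent stated to show red carries R, so it is Rr. The other parent is then either Rr or rr: Rr × rr would give a 1:1 split, whereas Rr × Rr gives 3:1 — matching the data. So both parents are heterozygous (Rr × Rr).
Parent genotypes: Rr × Rr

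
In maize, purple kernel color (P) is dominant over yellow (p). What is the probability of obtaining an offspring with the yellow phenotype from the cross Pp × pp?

Punnett square for Pp × pp:
Offspring genotypes: 2 Pp, 2 pp
Total offspring: 4
Count with target: 2
Probability: 2/4 = 1/2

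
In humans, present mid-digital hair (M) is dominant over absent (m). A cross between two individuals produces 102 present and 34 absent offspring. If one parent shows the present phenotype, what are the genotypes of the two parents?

Observed offspring: 102 present, 34 absent
The observed ratio simplifies to 3:1. Absent (mm) offspring appear, so each parent must contribute one m allele. The parent stated to show present carries M, so it is Mm. The other parent is then either Mm or mm: Mm × mm would give a 1:1 split, whereas Mm × Mm gives 3:1 — matching the data. So both parents are heterozygous (Mm × Mm).
Parent genotypes: Mm × Mm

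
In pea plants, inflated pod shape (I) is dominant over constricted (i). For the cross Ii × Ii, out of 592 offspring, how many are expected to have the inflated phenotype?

Punnett square for Ii × Ii:
Offspring genotypes: 1 II, 2 Ii, 1 ii
Total offspring: 4
Count with target: 3
Probability: 3/4
Expected count = 3/4 × 592 = 444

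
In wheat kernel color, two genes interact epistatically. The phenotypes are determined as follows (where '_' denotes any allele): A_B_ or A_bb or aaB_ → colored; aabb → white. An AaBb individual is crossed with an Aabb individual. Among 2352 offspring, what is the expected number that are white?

Cross: AaBb × Aabb — consider each gene separately:
A gene: Aa × Aa → 1 AA, 2 Aa, 1 aa → 3 A_ : 1 aa (out of 4)
B gene: Bb × bb → 2 Bb, 2 bb → 2 B_ : 2 bb (out of 4)
Genotype classes (out of 4 × 4 = 16): A_B_ = 3×2 = 6; A_bb = 3×2 = 6; aaB_ = 1×2 = 2; aabb = 1×2 = 2
Apply the phenotype rules: A_B_ (6) + A_bb (6) + aaB_ (2) → colored; aabb (2) → white
Phenotype counts (out of 16): 14 colored, 2 white
white: 2 out of 16 → fraction 1/8
Expected count = 1/8 × 2352 = 294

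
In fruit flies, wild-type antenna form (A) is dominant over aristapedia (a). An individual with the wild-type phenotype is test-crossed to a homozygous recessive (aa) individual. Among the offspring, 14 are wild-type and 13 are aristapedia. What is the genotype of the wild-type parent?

Test cross: ? × aa
Offspring: 14 wild-type, 13 aristapedia — approximately 1:1.
A 1:1 ratio in a test cross indicates the unknown parent is heterozygous (Aa).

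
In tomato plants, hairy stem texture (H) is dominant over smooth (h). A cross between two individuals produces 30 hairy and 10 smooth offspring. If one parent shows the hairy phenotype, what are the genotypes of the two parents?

Observed offspring: 30 hairy, 10 smooth
The observed ratio simplifies to 3:1. Smooth (hh) offspring appear, so each parent must contribute one h allele. The parent stated to show hairy carries H, so it is Hh. The other parent is then either Hh or hh: Hh × hh would give a 1:1 split, whereas Hh × Hh gives 3:1 — matching the data. So both parents are heterozygous (Hh × Hh).
Parent genotypes: Hh × Hh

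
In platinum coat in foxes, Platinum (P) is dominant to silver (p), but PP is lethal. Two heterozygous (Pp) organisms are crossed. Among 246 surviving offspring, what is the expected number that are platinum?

Cross: Pp × Pp
Punnett square offspring (before lethality): 1 PP, 2 Pp, 1 pp
The PP genotype is lethal (embryos die); surviving offspring: 2 Pp, 1 pp
platinum: 2 out of 3 → fraction 2/3
Expected count = 2/3 × 246 = 164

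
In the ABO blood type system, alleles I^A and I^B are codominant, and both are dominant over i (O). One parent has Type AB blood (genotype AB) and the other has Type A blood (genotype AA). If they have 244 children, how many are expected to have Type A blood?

Cross: AB × AA
Possible offspring genotypes: 2 AA, 2 AB
Blood type counts: 2 Type A, 2 Type AB
Probability of Type A: 2/4 = 1/2
Expected count = 1/2 × 244 = 122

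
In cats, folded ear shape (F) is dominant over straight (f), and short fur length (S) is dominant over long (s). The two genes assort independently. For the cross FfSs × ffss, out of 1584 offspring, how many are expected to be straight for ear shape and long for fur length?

Dihybrid cross FfSs × ffss — consider each gene separately:
ear shape: Ff × ff → 2 Ff, 2 ff → 2 F_ : 2 ff (out of 4)
fur length: Ss × ss → 2 Ss, 2 ss → 2 S_ : 2 ss (out of 4)
Looking for: straight (ff) and long (ss)
P(straight) = 2/4, P(long) = 2/4
P(both) = 2/4 × 2/4 = 4/16 = 1/4
Expected count = 1/4 × 1584 = 396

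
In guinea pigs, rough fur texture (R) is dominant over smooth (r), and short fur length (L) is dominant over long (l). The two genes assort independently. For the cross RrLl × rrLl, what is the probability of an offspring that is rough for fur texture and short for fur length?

Dihybrid cross RrLl × rrLl — consider each gene separately:
fur texture: Rr × rr → 2 Rr, 2 rr → 2 R_ : 2 rr (out of 4)
fur length: Ll × Ll → 1 LL, 2 Ll, 1 ll → 3 L_ : 1 ll (out of 4)
Looking for: rough (R_) and short (L_)
P(rough) = 2/4, P(short) = 3/4
P(both) = 2/4 × 3/4 = 6/16 = 3/8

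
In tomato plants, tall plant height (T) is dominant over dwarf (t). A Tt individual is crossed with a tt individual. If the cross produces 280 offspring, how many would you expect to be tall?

Punnett square for Tt × tt:
Offspring genotypes: 2 Tt, 2 tt
tall: 2, dwarf: 2
tall: 2 out of 4 → fraction 1/2
Expected count = 1/2 × 280 = 140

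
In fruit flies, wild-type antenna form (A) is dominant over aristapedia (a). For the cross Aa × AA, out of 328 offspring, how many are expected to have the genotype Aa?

Punnett square for Aa × AA:
Offspring genotypes: 2 AA, 2 Aa
Total offspring: 4
Count with target: 2
Probability: 2/4 = 1/2
Expected count = 1/2 × 328 = 164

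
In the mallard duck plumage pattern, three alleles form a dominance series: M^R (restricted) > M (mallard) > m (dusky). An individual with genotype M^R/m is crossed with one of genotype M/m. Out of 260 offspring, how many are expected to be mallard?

Cross: M^R/m × M/m
Allele dominance: M^R > M > m
Offspring genotypes: 1 M^R/M, 1 M^R/m, 1 M/m, 1 m/m
Phenotype counts: 2 restricted, 1 mallard, 1 dusky
mallard: 1 out of 4 → fraction 1/4
Expected count = 1/4 × 260 = 65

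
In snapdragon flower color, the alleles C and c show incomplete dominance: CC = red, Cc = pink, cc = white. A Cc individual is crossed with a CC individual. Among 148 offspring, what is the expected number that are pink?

Punnett square for Cc × CC:
Offspring genotypes: 2 CC, 2 Cc
Phenotype counts: 2 red, 2 pink
pink: 2 out of 4 → fraction 1/2
Expected count = 1/2 × 148 = 74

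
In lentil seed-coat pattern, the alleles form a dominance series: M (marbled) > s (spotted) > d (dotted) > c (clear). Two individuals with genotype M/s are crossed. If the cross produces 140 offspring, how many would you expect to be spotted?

Cross: M/s × M/s
Allele dominance: M > s > d > c
Offspring genotypes: 1 M/M, 2 M/s, 1 s/s
Phenotype counts: 3 marbled, 1 spotted
spotted: 1 out of 4 → fraction 1/4
Expected count = 1/4 × 140 = 35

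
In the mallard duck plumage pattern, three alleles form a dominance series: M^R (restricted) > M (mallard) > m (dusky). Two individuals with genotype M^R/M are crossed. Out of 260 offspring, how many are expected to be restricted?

Cross: M^R/M × M^R/M
Allele dominance: M^R > M > m
Offspring genotypes: 1 M^R/M^R, 2 M^R/M, 1 M/M
Phenotype counts: 3 restricted, 1 mallard
restricted: 3 out of 4 → fraction 3/4
Expected count = 3/4 × 260 = 195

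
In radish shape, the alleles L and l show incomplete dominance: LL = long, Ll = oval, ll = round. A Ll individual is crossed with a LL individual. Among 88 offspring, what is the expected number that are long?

Punnett square for Ll × LL:
Offspring genotypes: 2 LL, 2 Ll
Phenotype counts: 2 long, 2 oval
long: 2 out of 4 → fraction 1/2
Expected count = 1/2 × 88 = 44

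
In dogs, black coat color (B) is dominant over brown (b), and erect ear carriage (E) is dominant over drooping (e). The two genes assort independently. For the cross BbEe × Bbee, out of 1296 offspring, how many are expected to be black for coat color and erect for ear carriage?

Dihybrid cross BbEe × Bbee — consider each gene separately:
coat color: Bb × Bb → 1 BB, 2 Bb, 1 bb → 3 B_ : 1 bb (out of 4)
ear carriage: Ee × ee → 2 Ee, 2 ee → 2 E_ : 2 ee (out of 4)
Looking for: black (B_) and erect (E_)
P(black) = 3/4, P(erect) = 2/4
P(both) = 3/4 × 2/4 = 6/16 = 3/8
Expected count = 3/8 × 1296 = 486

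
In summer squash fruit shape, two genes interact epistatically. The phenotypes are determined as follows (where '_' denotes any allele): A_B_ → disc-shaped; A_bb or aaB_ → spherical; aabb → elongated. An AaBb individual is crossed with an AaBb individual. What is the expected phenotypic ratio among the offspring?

Cross: AaBb × AaBb — consider each gene separately:
A gene: Aa × Aa → 1 AA, 2 Aa, 1 aa → 3 A_ : 1 aa (out of 4)
B gene: Bb × Bb → 1 BB, 2 Bb, 1 bb → 3 B_ : 1 bb (out of 4)
Genotype classes (out of 4 × 4 = 16): A_B_ = 3×3 = 9; A_bb = 3×1 = 3; aaB_ = 1×3 = 3; aabb = 1×1 = 1
Apply the phenotype rules: A_B_ (9) → disc-shaped; A_bb (3) + aaB_ (3) → spherical; aabb (1) → elongated
Phenotype counts (out of 16): 9 disc-shaped, 6 spherical, 1 elongated
Ratio: 9 disc-shaped : 6 spherical : 1 elongated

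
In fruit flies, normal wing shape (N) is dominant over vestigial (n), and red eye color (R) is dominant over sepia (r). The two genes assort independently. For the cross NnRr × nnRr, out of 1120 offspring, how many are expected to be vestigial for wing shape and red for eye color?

Dihybrid cross NnRr × nnRr — consider each gene separately:
wing shape: Nn × nn → 2 Nn, 2 nn → 2 N_ : 2 nn (out of 4)
eye color: Rr × Rr → 1 RR, 2 Rr, 1 rr → 3 R_ : 1 rr (out of 4)
Looking for: vestigial (nn) and red (R_)
P(vestigial) = 2/4, P(red) = 3/4
P(both) = 2/4 × 3/4 = 6/16 = 3/8
Expected count = 3/8 × 1120 = 420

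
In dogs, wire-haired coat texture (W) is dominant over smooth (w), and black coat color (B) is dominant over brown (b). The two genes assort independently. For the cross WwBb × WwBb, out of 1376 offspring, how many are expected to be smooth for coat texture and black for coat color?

Dihybrid cross WwBb × WwBb — consider each gene separately:
coat texture: Ww × Ww → 1 WW, 2 Ww, 1 ww → 3 W_ : 1 ww (out of 4)
coat color: Bb × Bb → 1 BB, 2 Bb, 1 bb → 3 B_ : 1 bb (out of 4)
Looking for: smooth (ww) and black (B_)
P(smooth) = 1/4, P(black) = 3/4
P(both) = 1/4 × 3/4 = 3/16
Expected count = 3/16 × 1376 = 258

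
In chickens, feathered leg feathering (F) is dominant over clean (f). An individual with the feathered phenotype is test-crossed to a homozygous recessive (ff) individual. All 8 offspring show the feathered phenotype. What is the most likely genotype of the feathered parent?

Test cross: ? × ff
All offspring are feathered.
If the unknown parent were heterozygous (Ff), about half of 8 offspring would be clean; none are. The unknown parent is most likely homozygous dominant (FF).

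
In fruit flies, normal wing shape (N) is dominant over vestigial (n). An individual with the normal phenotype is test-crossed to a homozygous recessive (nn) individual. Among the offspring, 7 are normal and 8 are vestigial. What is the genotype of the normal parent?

Test cross: ? × nn
Offspring: 7 normal, 8 vestigial — approximately 1:1.
A 1:1 ratio in a test cross indicates the unknown parent is heterozygous (Nn).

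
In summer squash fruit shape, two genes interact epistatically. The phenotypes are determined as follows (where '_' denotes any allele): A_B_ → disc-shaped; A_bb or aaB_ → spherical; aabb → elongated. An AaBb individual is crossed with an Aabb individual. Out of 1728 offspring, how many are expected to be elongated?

Cross: AaBb × Aabb — consider each gene separately:
A gene: Aa × Aa → 1 AA, 2 Aa, 1 aa → 3 A_ : 1 aa (out of 4)
B gene: Bb × bb → 2 Bb, 2 bb → 2 B_ : 2 bb (out of 4)
Genotype classes (out of 4 × 4 = 16): A_B_ = 3×2 = 6; A_bb = 3×2 = 6; aaB_ = 1×2 = 2; aabb = 1×2 = 2
Apply the phenotype rules: A_B_ (6) → disc-shaped; A_bb (6) + aaB_ (2) → spherical; aabb (2) → elongated
Phenotype counts (out of 16): 6 disc-shaped, 8 spherical, 2 elongated
elongated: 2 out of 16 → fraction 1/8
Expected count = 1/8 × 1728 = 216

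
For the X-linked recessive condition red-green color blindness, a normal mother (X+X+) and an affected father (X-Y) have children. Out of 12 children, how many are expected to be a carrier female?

Cross: X+X+ × X-Y
Offspring: 2 X+X-, 2 X+Y
Probability of a carrier female: 2/4 = 1/2
Expected count = 1/2 × 12 = 6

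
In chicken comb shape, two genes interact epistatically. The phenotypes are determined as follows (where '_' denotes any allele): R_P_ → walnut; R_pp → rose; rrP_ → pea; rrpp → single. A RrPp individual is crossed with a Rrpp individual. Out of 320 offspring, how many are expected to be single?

Cross: RrPp × Rrpp — consider each gene separately:
R gene: Rr × Rr → 1 RR, 2 Rr, 1 rr → 3 R_ : 1 rr (out of 4)
P gene: Pp × pp → 2 Pp, 2 pp → 2 P_ : 2 pp (out of 4)
Genotype classes (out of 4 × 4 = 16): R_P_ = 3×2 = 6; R_pp = 3×2 = 6; rrP_ = 1×2 = 2; rrpp = 1×2 = 2
Apply the phenotype rules: R_P_ (6) → walnut; R_pp (6) → rose; rrP_ (2) → pea; rrpp (2) → single
Phenotype counts (out of 16): 6 walnut, 6 rose, 2 pea, 2 single
single: 2 out of 16 → fraction 1/8
Expected count = 1/8 × 320 = 40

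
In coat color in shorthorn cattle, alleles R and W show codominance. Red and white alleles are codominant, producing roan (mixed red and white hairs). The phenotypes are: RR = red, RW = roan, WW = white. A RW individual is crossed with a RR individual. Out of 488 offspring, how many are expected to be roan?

Punnett square for RW × RR:
Offspring genotypes: 2 RR, 2 RW
Phenotype counts: 2 red, 2 roan
roan: 2 out of 4 → fraction 1/2
Expected count = 1/2 × 488 = 244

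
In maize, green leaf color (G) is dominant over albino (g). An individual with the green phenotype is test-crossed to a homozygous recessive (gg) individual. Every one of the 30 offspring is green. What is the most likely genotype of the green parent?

Test cross: ? × gg
All offspring are green.
If the unknown parent were heterozygous (Gg), about half of 30 offspring would be albino; none are. The unknown parent is most likely homozygous dominant (GG).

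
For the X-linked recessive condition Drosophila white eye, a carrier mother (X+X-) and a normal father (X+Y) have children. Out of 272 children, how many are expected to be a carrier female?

Cross: X+X- × X+Y
Offspring: 1 X+X+, 1 X+Y, 1 X+X-, 1 X-Y
Probability of a carrier female: 1/4
Expected count = 1/4 × 272 = 68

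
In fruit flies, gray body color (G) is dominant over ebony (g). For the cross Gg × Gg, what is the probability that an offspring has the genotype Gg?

Punnett square for Gg × Gg:
Offspring genotypes: 1 GG, 2 Gg, 1 gg
Total offspring: 4
Count with target: 2
Probability: 2/4 = 1/2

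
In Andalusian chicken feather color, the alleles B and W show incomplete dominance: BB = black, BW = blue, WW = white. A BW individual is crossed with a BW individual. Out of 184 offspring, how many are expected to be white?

Punnett square for BW × BW:
Offspring genotypes: 1 BB, 2 BW, 1 WW
Phenotype counts: 1 black, 2 blue, 1 white
white: 1 out of 4 → fraction 1/4
Expected count = 1/4 × 184 = 46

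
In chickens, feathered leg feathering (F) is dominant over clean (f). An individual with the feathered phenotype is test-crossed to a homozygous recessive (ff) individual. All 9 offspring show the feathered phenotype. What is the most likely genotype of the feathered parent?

Test cross: ? × ff
All offspring are feathered.
If the unknown parent were heterozygous (Ff), about half of 9 offspring would be clean; none are. The unknown parent is most likely homozygous dominant (FF).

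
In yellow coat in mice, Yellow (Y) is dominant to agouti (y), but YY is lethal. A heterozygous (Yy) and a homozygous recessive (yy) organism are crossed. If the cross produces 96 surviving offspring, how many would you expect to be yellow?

Cross: Yy × yy
Punnett square offspring (before lethality): 2 Yy, 2 yy
No YY offspring are produced in this cross.
yellow: 2 out of 4 → fraction 1/2
Expected count = 1/2 × 96 = 48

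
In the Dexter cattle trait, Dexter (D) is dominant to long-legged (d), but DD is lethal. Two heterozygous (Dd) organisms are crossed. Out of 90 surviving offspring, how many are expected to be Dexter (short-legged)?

Cross: Dd × Dd
Punnett square offspring (before lethality): 1 DD, 2 Dd, 1 dd
The DD genotype is lethal (embryos die); surviving offspring: 2 Dd, 1 dd
Dexter (short-legged): 2 out of 3 → fraction 2/3
Expected count = 2/3 × 90 = 60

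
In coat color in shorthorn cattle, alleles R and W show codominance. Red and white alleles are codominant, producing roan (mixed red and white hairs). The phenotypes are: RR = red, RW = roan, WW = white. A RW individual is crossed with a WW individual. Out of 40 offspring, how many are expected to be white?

Punnett square for RW × WW:
Offspring genotypes: 2 RW, 2 WW
Phenotype counts: 2 roan, 2 white
white: 2 out of 4 → fraction 1/2
Expected count = 1/2 × 40 = 20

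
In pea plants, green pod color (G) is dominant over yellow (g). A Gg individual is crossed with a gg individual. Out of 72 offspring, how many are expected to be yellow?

Punnett square for Gg × gg:
Offspring genotypes: 2 Gg, 2 gg
green: 2, yellow: 2
yellow: 2 out of 4 → fraction 1/2
Expected count = 1/2 × 72 = 36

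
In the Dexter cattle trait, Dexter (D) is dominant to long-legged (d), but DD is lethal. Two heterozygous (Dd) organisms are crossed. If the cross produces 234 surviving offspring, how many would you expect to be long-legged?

Cross: Dd × Dd
Punnett square offspring (before lethality): 1 DD, 2 Dd, 1 dd
The DD genotype is lethal (embryos die); surviving offspring: 2 Dd, 1 dd
long-legged: 1 out of 3 → fraction 1/3
Expected count = 1/3 × 234 = 78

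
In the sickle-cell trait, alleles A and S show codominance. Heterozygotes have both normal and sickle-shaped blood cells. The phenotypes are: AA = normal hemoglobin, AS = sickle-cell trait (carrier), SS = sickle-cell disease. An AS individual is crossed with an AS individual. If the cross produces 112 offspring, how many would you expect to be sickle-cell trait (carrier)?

Punnett square for AS × AS:
Offspring genotypes: 1 AA, 2 AS, 1 SS
Phenotype counts: 1 normal hemoglobin, 2 sickle-cell trait (carrier), 1 sickle-cell disease
sickle-cell trait (carrier): 2 out of 4 → fraction 1/2
Expected count = 1/2 × 112 = 56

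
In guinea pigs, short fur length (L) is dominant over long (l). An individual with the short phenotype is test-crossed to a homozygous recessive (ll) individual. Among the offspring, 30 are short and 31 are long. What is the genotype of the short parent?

Test cross: ? × ll
Offspring: 30 short, 31 long — approximately 1:1.
A 1:1 ratio in a test cross indicates the unknown parent is heterozygous (Ll).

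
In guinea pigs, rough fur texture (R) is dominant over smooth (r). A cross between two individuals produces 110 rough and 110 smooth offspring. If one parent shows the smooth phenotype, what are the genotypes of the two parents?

Observed offspring: 110 rough, 110 smooth
The observed ratio simplifies to 1:1. One parent shows smooth, so its genotype must be rr. A 1:1 offspring split requires the other parent to be heterozygous (Rr).
Parent genotypes: rr × Rr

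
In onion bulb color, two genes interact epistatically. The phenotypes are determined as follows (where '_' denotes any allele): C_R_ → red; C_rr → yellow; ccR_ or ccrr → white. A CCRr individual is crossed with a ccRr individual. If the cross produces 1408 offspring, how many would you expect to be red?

Cross: CCRr × ccRr — consider each gene separately:
C gene: CC × cc → 4 Cc → 4 C_ (out of 4)
R gene: Rr × Rr → 1 RR, 2 Rr, 1 rr → 3 R_ : 1 rr (out of 4)
Genotype classes (out of 4 × 4 = 16): C_R_ = 4×3 = 12; C_rr = 4×1 = 4
Apply the phenotype rules: C_R_ (12) → red; C_rr (4) → yellow
Phenotype counts (out of 16): 12 red, 4 yellow
red: 12 out of 16 → fraction 3/4
Expected count = 3/4 × 1408 = 1056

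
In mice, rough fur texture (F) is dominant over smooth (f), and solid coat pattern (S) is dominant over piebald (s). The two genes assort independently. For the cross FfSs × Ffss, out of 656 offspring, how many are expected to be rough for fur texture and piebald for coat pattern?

Dihybrid cross FfSs × Ffss — consider each gene separately:
fur texture: Ff × Ff → 1 FF, 2 Ff, 1 ff → 3 F_ : 1 ff (out of 4)
coat pattern: Ss × ss → 2 Ss, 2 ss → 2 S_ : 2 ss (out of 4)
Looking for: rough (F_) and piebald (ss)
P(rough) = 3/4, P(piebald) = 2/4
P(both) = 3/4 × 2/4 = 6/16 = 3/8
Expected count = 3/8 × 656 = 246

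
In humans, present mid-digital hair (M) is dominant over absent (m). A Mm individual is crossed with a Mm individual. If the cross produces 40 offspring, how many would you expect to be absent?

Punnett square for Mm × Mm:
Offspring genotypes: 1 MM, 2 Mm, 1 mm
present: 3, absent: 1
absent: 1 out of 4 → fraction 1/4
Expected count = 1/4 × 40 = 10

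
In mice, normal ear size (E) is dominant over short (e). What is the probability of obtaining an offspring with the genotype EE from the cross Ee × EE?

Punnett square for Ee × EE:
Offspring genotypes: 2 EE, 2 Ee
Total offspring: 4
Count with target: 2
Probability: 2/4 = 1/2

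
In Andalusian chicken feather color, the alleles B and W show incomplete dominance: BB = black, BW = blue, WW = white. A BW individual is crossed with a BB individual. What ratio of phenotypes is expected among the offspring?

Punnett square for BW × BB:
Offspring genotypes: 2 BB, 2 BW
Phenotype counts: 2 black, 2 blue
Ratio: 1 black : 1 blue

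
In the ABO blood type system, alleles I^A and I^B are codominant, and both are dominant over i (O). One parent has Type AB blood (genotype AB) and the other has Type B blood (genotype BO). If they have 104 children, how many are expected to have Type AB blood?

Cross: AB × BO
Possible offspring genotypes: 1 AB, 1 AO, 1 BB, 1 BO
Blood type counts: 1 Type AB, 1 Type A, 2 Type B
Probability of Type AB: 1/4
Expected count = 1/4 × 104 = 26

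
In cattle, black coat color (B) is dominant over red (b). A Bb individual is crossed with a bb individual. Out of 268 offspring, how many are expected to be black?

Punnett square for Bb × bb:
Offspring genotypes: 2 Bb, 2 bb
black: 2, red: 2
black: 2 out of 4 → fraction 1/2
Expected count = 1/2 × 268 = 134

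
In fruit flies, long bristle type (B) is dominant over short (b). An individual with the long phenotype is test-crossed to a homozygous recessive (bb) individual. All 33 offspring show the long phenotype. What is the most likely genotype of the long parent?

Test cross: ? × bb
All offspring are long.
If the unknown parent were heterozygous (Bb), about half of 33 offspring would be short; none are. The unknown parent is most likely homozygous dominant (BB).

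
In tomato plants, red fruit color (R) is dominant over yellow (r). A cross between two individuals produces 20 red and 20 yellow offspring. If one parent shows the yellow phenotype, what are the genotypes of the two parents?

Observed offspring: 20 red, 20 yellow
The observed ratio simplifies to 1:1. One parent shows yellow, so its genotype must be rr. A 1:1 offspring split requires the other parent to be heterozygous (Rr).
Parent genotypes: rr × Rr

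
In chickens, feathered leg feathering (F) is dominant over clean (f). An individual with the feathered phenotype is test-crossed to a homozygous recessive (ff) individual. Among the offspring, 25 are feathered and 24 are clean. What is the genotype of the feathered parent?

Test cross: ? × ff
Offspring: 25 feathered, 24 clean — approximately 1:1.
A 1:1 ratio in a test cross indicates the unknown parent is heterozygous (Ff).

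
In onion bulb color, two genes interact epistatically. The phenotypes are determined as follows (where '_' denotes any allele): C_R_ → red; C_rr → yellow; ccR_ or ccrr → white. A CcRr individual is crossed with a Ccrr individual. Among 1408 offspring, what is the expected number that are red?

Cross: CcRr × Ccrr — consider each gene separately:
C gene: Cc × Cc → 1 CC, 2 Cc, 1 cc → 3 C_ : 1 cc (out of 4)
R gene: Rr × rr → 2 Rr, 2 rr → 2 R_ : 2 rr (out of 4)
Genotype classes (out of 4 × 4 = 16): C_R_ = 3×2 = 6; C_rr = 3×2 = 6; ccR_ = 1×2 = 2; ccrr = 1×2 = 2
Apply the phenotype rules: C_R_ (6) → red; C_rr (6) → yellow; ccR_ (2) + ccrr (2) → white
Phenotype counts (out of 16): 6 red, 6 yellow, 4 white
red: 6 out of 16 → fraction 3/8
Expected count = 3/8 × 1408 = 528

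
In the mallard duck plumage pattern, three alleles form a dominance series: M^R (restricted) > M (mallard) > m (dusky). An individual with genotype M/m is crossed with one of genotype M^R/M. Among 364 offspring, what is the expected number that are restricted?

Cross: M/m × M^R/M
Allele dominance: M^R > M > m
Offspring genotypes: 1 M^R/M, 1 M/M, 1 M^R/m, 1 M/m
Phenotype counts: 2 restricted, 2 mallard
restricted: 2 out of 4 → fraction 1/2
Expected count = 1/2 × 364 = 182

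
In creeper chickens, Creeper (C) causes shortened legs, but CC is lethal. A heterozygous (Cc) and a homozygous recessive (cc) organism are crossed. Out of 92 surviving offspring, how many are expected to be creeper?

Cross: Cc × cc
Punnett square offspring (before lethality): 2 Cc, 2 cc
No CC offspring are produced in this cross.
creeper: 2 out of 4 → fraction 1/2
Expected count = 1/2 × 92 = 46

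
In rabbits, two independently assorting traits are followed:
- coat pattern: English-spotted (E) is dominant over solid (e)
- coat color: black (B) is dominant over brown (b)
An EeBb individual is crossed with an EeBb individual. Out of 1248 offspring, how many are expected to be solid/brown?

Dihybrid cross EeBb × EeBb — consider each gene separately:
coat pattern: Ee × Ee → 1 EE, 2 Ee, 1 ee → 3 E_ : 1 ee (out of 4)
coat color: Bb × Bb → 1 BB, 2 Bb, 1 bb → 3 B_ : 1 bb (out of 4)
Combine (counts out of 4 × 4 = 16): English-spotted/black (E_B_) = 3×3 = 9; English-spotted/brown (E_bb) = 3×1 = 3; solid/black (eeB_) = 1×3 = 3; solid/brown (eebb) = 1×1 = 1
Phenotype counts (out of 16): 9 English-spotted/black, 3 English-spotted/brown, 3 solid/black, 1 solid/brown
solid/brown: 1 out of 16 → fraction 1/16
Expected count = 1/16 × 1248 = 78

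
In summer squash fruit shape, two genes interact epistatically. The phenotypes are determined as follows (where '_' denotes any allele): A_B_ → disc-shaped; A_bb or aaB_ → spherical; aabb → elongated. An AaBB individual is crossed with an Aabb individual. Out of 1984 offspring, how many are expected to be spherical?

Cross: AaBB × Aabb — consider each gene separately:
A gene: Aa × Aa → 1 AA, 2 Aa, 1 aa → 3 A_ : 1 aa (out of 4)
B gene: BB × bb → 4 Bb → 4 B_ (out of 4)
Genotype classes (out of 4 × 4 = 16): A_B_ = 3×4 = 12; aaB_ = 1×4 = 4
Apply the phenotype rules: A_B_ (12) → disc-shaped; aaB_ (4) → spherical
Phenotype counts (out of 16): 12 disc-shaped, 4 spherical
spherical: 4 out of 16 → fraction 1/4
Expected count = 1/4 × 1984 = 496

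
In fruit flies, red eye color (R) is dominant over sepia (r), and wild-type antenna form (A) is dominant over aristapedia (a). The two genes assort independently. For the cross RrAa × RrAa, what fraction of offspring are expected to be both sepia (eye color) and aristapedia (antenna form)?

Dihybrid cross RrAa × RrAa — consider each gene separately:
eye color: Rr × Rr → 1 RR, 2 Rr, 1 rr → 3 R_ : 1 rr (out of 4)
antenna form: Aa × Aa → 1 AA, 2 Aa, 1 aa → 3 A_ : 1 aa (out of 4)
Looking for: sepia (rr) and aristapedia (aa)
P(sepia) = 1/4, P(aristapedia) = 1/4
P(both) = 1/4 × 1/4 = 1/16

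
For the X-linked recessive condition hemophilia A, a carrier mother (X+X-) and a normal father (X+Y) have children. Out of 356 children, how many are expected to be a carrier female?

Cross: X+X- × X+Y
Offspring: 1 X+X+, 1 X+Y, 1 X+X-, 1 X-Y
Probability of a carrier female: 1/4
Expected count = 1/4 × 356 = 89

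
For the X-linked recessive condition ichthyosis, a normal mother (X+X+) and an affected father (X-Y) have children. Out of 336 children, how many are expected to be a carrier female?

Cross: X+X+ × X-Y
Offspring: 2 X+X-, 2 X+Y
Probability of a carrier female: 2/4 = 1/2
Expected count = 1/2 × 336 = 168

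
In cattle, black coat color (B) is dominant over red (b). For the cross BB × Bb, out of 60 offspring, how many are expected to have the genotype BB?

Punnett square for BB × Bb:
Offspring genotypes: 2 BB, 2 Bb
Total offspring: 4
Count with target: 2
Probability: 2/4 = 1/2
Expected count = 1/2 × 60 = 30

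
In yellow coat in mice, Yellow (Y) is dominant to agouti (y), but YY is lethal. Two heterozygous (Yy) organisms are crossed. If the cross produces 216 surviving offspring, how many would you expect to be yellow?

Cross: Yy × Yy
Punnett square offspring (before lethality): 1 YY, 2 Yy, 1 yy
The YY genotype is lethal (embryos die); surviving offspring: 2 Yy, 1 yy
yellow: 2 out of 3 → fraction 2/3
Expected count = 2/3 × 216 = 144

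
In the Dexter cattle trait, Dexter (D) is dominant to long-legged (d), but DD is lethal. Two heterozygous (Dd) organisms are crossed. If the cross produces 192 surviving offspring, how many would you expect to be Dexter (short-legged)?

Cross: Dd × Dd
Punnett square offspring (before lethality): 1 DD, 2 Dd, 1 dd
The DD genotype is lethal (embryos die); surviving offspring: 2 Dd, 1 dd
Dexter (short-legged): 2 out of 3 → fraction 2/3
Expected count = 2/3 × 192 = 128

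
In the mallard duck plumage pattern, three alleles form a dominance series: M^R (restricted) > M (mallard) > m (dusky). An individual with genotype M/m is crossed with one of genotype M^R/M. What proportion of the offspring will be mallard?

Cross: M/m × M^R/M
Allele dominance: M^R > M > m
Offspring genotypes: 1 M^R/M, 1 M/M, 1 M^R/m, 1 M/m
Phenotype counts: 2 restricted, 2 mallard
mallard: 2 out of 4
Probability: 2/4 = 1/2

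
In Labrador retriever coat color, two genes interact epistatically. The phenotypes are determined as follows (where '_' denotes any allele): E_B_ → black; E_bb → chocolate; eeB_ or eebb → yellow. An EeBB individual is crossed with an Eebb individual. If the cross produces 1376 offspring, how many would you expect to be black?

Cross: EeBB × Eebb — consider each gene separately:
E gene: Ee × Ee → 1 EE, 2 Ee, 1 ee → 3 E_ : 1 ee (out of 4)
B gene: BB × bb → 4 Bb → 4 B_ (out of 4)
Genotype classes (out of 4 × 4 = 16): E_B_ = 3×4 = 12; eeB_ = 1×4 = 4
Apply the phenotype rules: E_B_ (12) → black; eeB_ (4) → yellow
Phenotype counts (out of 16): 12 black, 4 yellow
black: 12 out of 16 → fraction 3/4
Expected count = 3/4 × 1376 = 1032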